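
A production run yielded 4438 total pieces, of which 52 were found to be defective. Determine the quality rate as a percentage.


Formula: Quality Rate = Good Pieces / Total Pieces * 100
Good pieces = 4438 - 52 = 4386
QR = 4386 / 4438 * 100 = 98.8%

98.8%


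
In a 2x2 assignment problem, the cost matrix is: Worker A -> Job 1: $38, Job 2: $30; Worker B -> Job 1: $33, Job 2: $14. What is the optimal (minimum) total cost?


Option 1: A->1 + B->2 = $38 + $14 = $52
Option 2: A->2 + B->1 = $30 + $33 = $63
Min cost = min($52, $63) = $52

$52


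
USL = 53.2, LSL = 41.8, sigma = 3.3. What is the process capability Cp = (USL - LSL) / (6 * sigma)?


Cp = (53.2 - 41.8) / (6 * 3.3)

0.58


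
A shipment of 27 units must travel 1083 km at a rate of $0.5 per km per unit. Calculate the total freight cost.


TC = dist * cost * units = 1083 * 0.5 * 27 = $14620.50

$14620.50


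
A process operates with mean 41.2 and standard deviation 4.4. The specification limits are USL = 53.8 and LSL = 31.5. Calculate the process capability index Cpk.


Cpu = (53.8 - 41.2) / (3 * 4.4) = 0.95
Cpl = (41.2 - 31.5) / (3 * 4.4) = 0.73
Cpk = min(0.95, 0.73) = 0.73

0.73


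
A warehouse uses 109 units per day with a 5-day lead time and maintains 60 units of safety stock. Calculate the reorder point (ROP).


Formula: ROP = (Daily Demand * Lead Time) + Safety Stock
Demand during lead time = 109 * 5 = 545 units
ROP = 545 + 60 = 605 units

605 units


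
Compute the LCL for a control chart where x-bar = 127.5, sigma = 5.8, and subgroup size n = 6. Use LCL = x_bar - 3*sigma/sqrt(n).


LCL = 127.5 - 3 * 5.8 / sqrt(6)

120.4


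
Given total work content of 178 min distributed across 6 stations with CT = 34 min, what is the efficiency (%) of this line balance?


Formula: Efficiency = Sum of Task Times / (N_stations * CT) * 100
Total station capacity = 6 stations * 34 min = 204 min
Efficiency = 178 / 204 * 100 = 87.3%

87.3%


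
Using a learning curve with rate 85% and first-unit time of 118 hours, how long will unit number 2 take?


Formula: T_n = T_1 * (learning_rate)^(log2(n)) where learning_rate = rate/100
Doublings = log2(2) = 1
T_n = 118 * 0.85^1
T_n = 118 * 0.85 = 100.3 hours

100.3 hours


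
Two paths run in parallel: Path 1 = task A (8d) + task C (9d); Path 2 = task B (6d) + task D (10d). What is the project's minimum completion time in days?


Path 1 = 8 + 9 = 17 days
Path 2 = 6 + 10 = 16 days
Duration = max(17, 16) = 17 days

17 days


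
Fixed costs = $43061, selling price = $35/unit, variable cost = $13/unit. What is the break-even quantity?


Formula: BEQ = Fixed Costs / (Price - Variable Cost)
Contribution margin = $35 - $13 = $22/unit
BEQ = ceil($43061 / $22/unit) = ceil(1957.32) = 1958 units

1958 units


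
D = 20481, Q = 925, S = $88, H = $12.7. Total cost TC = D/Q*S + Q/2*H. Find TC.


TC = 20481/925 * 88 + 925/2 * 12.7

$7822.21


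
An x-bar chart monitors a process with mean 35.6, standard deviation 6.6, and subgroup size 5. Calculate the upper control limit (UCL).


UCL = 35.6 + 3 * 6.6 / sqrt(5)

44.45


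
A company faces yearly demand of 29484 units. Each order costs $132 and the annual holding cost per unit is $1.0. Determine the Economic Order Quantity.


Formula: EOQ = sqrt(2 * D * S / H)
Numerator: 2 * 29484 * 132 = 7783776
2DS/H = 7783776 / 1.0 = 7783776.0
EOQ = sqrt(7783776.0) = 2789.9 units

2789.9 units


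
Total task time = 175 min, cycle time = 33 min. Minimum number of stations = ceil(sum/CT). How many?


Formula: N_min = ceil(Sum of Task Times / Cycle Time)
N_min = ceil(175 min / 33 min) = ceil(5.303)
N_min = 6 stations

6


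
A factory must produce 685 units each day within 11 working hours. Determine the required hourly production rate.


Formula: Production Rate = Daily Demand / Available Hours
Rate = 685 units/day / 11 hours/day
Rate = 62.3 units/hour

62.3 units/hour


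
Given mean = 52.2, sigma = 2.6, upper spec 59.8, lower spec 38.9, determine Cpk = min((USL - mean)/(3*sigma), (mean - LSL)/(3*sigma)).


Cpu = (59.8 - 52.2) / (3 * 2.6) = 0.97
Cpl = (52.2 - 38.9) / (3 * 2.6) = 1.71
Cpk = min(0.97, 1.71) = 0.97

0.97


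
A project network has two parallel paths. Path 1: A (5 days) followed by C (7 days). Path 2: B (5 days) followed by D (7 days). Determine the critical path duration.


Path 1 = 5 + 7 = 12 days
Path 2 = 5 + 7 = 12 days
Duration = max(12, 12) = 12 days

12 days


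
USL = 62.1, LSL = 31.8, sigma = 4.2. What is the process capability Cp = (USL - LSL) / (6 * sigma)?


Cp = (62.1 - 31.8) / (6 * 4.2)

1.2


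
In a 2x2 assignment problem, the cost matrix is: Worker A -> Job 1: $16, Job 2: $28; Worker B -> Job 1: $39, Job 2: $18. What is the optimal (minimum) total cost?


Option 1: A->1 + B->2 = $16 + $18 = $34
Option 2: A->2 + B->1 = $28 + $39 = $67
Min cost = min($34, $67) = $34

$34


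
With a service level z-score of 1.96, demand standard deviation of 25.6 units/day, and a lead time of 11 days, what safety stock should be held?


Formula: SS = z * sigma_d * sqrt(LT)
sqrt(LT) = sqrt(11) = 3.3166
SS = 1.96 * 25.6 * 3.3166
SS = 166.4 units

166.4 units


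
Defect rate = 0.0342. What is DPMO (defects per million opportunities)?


DPMO = defect_rate * 1000000 = 0.0342 * 1000000

34200


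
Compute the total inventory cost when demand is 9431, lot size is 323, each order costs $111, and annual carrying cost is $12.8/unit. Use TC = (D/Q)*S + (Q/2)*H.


TC = 9431/323 * 111 + 323/2 * 12.8

$5308.19


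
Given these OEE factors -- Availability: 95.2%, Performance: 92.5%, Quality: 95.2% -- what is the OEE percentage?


Formula: OEE = Availability * Performance * Quality / 10000
A * P = 95.2% * 92.5% / 100 = 88.06%
OEE = 88.06% * 95.2% / 100 = 83.8%

83.8%


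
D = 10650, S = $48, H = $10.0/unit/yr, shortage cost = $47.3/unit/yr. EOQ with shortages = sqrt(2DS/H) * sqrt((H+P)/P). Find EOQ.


Formula: EOQ* = sqrt(2DS/H) * sqrt((H+P)/P)
Base EOQ = sqrt(2*10650*48/10.0) = 319.75 units
Correction = sqrt((10.0+47.3)/47.3) = 1.10064
EOQ* = 319.75 * 1.10064 = 351.9 units

351.9 units


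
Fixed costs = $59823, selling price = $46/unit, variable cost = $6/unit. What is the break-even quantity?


Formula: BEQ = Fixed Costs / (Price - Variable Cost)
Contribution margin = $46 - $6 = $40/unit
BEQ = ceil($59823 / $40/unit) = ceil(1495.58) = 1496 units

1496 units


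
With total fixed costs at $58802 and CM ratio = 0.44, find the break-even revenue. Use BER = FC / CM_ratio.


Formula: BER = Fixed Costs / Contribution Margin Ratio
BER = $58802 / 0.44
BER = $133640.91 (to the nearest cent)

$133640.91


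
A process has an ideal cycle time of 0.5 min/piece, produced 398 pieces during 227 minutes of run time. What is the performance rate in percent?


Formula: Performance = (Ideal CT * Total Count) / Run Time * 100
Ideal output time = 0.5 * 398 = 199.0 min
Performance = 199.0 / 227 * 100 = 87.7%

87.7%


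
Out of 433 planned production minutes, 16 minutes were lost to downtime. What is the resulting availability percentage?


Formula: Availability = (Planned Time - Downtime) / Planned Time * 100
Uptime = 433 - 16 = 417 min
Availability = 417 / 433 * 100 = 96.3%

96.3%


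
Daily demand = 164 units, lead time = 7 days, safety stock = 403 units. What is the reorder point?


Formula: ROP = (Daily Demand * Lead Time) + Safety Stock
Demand during lead time = 164 * 7 = 1148 units
ROP = 1148 + 403 = 1551 units

1551 units


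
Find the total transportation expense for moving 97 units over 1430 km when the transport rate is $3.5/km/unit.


TC = dist * cost * units = 1430 * 3.5 * 97 = $485485.00

$485485.00


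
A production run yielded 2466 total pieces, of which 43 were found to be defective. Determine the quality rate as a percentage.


Formula: Quality Rate = Good Pieces / Total Pieces * 100
Good pieces = 2466 - 43 = 2423
QR = 2423 / 2466 * 100 = 98.3%

98.3%


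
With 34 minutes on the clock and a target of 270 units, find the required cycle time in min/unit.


Formula: CT = Available Time / Number of Units
CT = 34 min / 270 units
CT = 0.13 min/unit

0.13 min/unit


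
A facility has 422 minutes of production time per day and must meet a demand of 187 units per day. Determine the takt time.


Formula: Takt Time = Available Production Time / Customer Demand
Takt = 422 min/day / 187 units/day
Takt = 2.26 min/unit

2.26 min/unit


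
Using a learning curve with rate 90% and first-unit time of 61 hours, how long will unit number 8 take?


Formula: T_n = T_1 * (learning_rate)^(log2(n)) where learning_rate = rate/100
Doublings = log2(8) = 3
T_n = 61 * 0.9^3
T_n = 61 * 0.729 = 44.5 hours

44.5 hours


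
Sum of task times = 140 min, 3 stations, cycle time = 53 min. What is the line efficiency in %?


Formula: Efficiency = Sum of Task Times / (N_stations * CT) * 100
Total station capacity = 3 stations * 53 min = 159 min
Efficiency = 140 / 159 * 100 = 88.1%

88.1%


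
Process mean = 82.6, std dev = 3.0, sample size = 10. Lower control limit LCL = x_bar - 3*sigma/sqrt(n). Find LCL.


LCL = 82.6 - 3 * 3.0 / sqrt(10)

79.75


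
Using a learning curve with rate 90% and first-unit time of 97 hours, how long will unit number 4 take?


Formula: T_n = T_1 * (learning_rate)^(log2(n)) where learning_rate = rate/100
Doublings = log2(4) = 2
T_n = 97 * 0.9^2
T_n = 97 * 0.81 = 78.6 hours

78.6 hours


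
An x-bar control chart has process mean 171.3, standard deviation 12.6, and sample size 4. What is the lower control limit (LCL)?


LCL = 171.3 - 3 * 12.6 / sqrt(4)

152.4


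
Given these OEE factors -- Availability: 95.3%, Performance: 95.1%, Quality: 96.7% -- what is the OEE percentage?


Formula: OEE = Availability * Performance * Quality / 10000
A * P = 95.3% * 95.1% / 100 = 90.63%
OEE = 90.63% * 96.7% / 100 = 87.6%

87.6%


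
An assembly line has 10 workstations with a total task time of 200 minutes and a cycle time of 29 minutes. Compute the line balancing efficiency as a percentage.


Formula: Efficiency = Sum of Task Times / (N_stations * CT) * 100
Total station capacity = 10 stations * 29 min = 290 min
Efficiency = 200 / 290 * 100 = 69.0%

69.0%


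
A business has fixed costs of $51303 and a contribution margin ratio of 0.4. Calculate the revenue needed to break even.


Formula: BER = Fixed Costs / Contribution Margin Ratio
BER = $51303 / 0.4
BER = $128257.50 (to the nearest cent)

$128257.50


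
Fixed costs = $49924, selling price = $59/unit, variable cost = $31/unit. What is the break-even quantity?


Formula: BEQ = Fixed Costs / (Price - Variable Cost)
Contribution margin = $59 - $31 = $28/unit
BEQ = ceil($49924 / $28/unit) = ceil(1783.0) = 1783 units

1783 units


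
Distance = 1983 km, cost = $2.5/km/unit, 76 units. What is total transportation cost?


TC = dist * cost * units = 1983 * 2.5 * 76 = $376770.00

$376770.00


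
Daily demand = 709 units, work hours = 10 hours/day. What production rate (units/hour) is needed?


Formula: Production Rate = Daily Demand / Available Hours
Rate = 709 units/day / 10 hours/day
Rate = 70.9 units/hour

70.9 units/hour


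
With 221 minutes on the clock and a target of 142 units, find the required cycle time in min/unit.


Formula: CT = Available Time / Number of Units
CT = 221 min / 142 units
CT = 1.56 min/unit

1.56 min/unit


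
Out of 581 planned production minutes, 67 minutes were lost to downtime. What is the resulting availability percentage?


Formula: Availability = (Planned Time - Downtime) / Planned Time * 100
Uptime = 581 - 67 = 514 min
Availability = 514 / 581 * 100 = 88.5%

88.5%


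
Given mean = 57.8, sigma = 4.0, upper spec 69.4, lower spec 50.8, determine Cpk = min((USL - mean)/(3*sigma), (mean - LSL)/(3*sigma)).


Cpu = (69.4 - 57.8) / (3 * 4.0) = 0.97
Cpl = (57.8 - 50.8) / (3 * 4.0) = 0.58
Cpk = min(0.97, 0.58) = 0.58

0.58


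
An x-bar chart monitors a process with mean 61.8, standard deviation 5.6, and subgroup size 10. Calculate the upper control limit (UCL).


UCL = 61.8 + 3 * 5.6 / sqrt(10)

67.11


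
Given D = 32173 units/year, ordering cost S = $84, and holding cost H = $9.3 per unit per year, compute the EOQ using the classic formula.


Formula: EOQ = sqrt(2 * D * S / H)
Numerator: 2 * 32173 * 84 = 5405064
2DS/H = 5405064 / 9.3 = 581189.7
EOQ = sqrt(581189.7) = 762.4 units

762.4 units


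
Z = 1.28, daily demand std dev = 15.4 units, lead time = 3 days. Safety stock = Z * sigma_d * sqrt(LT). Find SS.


Formula: SS = z * sigma_d * sqrt(LT)
sqrt(LT) = sqrt(3) = 1.7321
SS = 1.28 * 15.4 * 1.7321
SS = 34.1 units

34.1 units


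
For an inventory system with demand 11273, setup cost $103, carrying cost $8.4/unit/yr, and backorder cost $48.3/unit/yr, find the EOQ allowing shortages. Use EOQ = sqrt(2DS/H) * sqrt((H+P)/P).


Formula: EOQ* = sqrt(2DS/H) * sqrt((H+P)/P)
Base EOQ = sqrt(2*11273*103/8.4) = 525.79 units
Correction = sqrt((8.4+48.3)/48.3) = 1.08347
EOQ* = 525.79 * 1.08347 = 569.7 units

569.7 units


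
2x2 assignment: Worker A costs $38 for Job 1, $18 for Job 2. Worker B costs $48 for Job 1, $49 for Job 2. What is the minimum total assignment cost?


Option 1: A->1 + B->2 = $38 + $49 = $87
Option 2: A->2 + B->1 = $18 + $48 = $66
Min cost = min($87, $66) = $66

$66


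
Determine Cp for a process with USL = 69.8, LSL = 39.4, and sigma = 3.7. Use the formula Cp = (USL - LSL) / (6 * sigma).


Cp = (69.8 - 39.4) / (6 * 3.7)

1.37


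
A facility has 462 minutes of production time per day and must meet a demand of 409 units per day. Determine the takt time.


Formula: Takt Time = Available Production Time / Customer Demand
Takt = 462 min/day / 409 units/day
Takt = 1.13 min/unit

1.13 min/unit


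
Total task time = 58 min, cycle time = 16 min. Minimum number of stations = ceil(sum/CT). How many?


Formula: N_min = ceil(Sum of Task Times / Cycle Time)
N_min = ceil(58 min / 16 min) = ceil(3.625)
N_min = 4 stations

4


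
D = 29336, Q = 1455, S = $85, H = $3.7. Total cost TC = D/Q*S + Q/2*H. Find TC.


TC = 29336/1455 * 85 + 1455/2 * 3.7

$4405.54


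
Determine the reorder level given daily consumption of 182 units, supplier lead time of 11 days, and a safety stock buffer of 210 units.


Formula: ROP = (Daily Demand * Lead Time) + Safety Stock
Demand during lead time = 182 * 11 = 2002 units
ROP = 2002 + 210 = 2212 units

2212 units


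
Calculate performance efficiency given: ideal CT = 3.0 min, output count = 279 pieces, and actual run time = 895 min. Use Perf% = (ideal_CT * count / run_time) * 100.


Formula: Performance = (Ideal CT * Total Count) / Run Time * 100
Ideal output time = 3.0 * 279 = 837.0 min
Performance = 837.0 / 895 * 100 = 93.5%

93.5%


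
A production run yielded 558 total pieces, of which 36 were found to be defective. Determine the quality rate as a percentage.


Formula: Quality Rate = Good Pieces / Total Pieces * 100
Good pieces = 558 - 36 = 522
QR = 522 / 558 * 100 = 93.5%

93.5%


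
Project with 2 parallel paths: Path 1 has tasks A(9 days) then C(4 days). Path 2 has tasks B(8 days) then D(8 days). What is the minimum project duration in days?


Path 1 = 9 + 4 = 13 days
Path 2 = 8 + 8 = 16 days
Duration = max(13, 16) = 16 days

16 days


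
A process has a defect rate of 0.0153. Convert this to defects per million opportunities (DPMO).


DPMO = defect_rate * 1000000 = 0.0153 * 1000000

15300


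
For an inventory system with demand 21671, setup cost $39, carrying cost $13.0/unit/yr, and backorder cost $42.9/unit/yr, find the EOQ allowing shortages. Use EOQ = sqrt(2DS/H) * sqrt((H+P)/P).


Formula: EOQ* = sqrt(2DS/H) * sqrt((H+P)/P)
Base EOQ = sqrt(2*21671*39/13.0) = 360.59 units
Correction = sqrt((13.0+42.9)/42.9) = 1.1415
EOQ* = 360.59 * 1.1415 = 411.6 units

411.6 units


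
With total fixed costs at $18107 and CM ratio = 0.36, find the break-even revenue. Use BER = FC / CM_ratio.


Formula: BER = Fixed Costs / Contribution Margin Ratio
BER = $18107 / 0.36
BER = $50297.22 (to the nearest cent)

$50297.22


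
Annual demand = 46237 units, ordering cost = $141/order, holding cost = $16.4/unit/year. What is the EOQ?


Formula: EOQ = sqrt(2 * D * S / H)
Numerator: 2 * 46237 * 141 = 13038834
2DS/H = 13038834 / 16.4 = 795050.9
EOQ = sqrt(795050.9) = 891.7 units

891.7 units


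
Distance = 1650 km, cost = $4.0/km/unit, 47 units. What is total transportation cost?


TC = dist * cost * units = 1650 * 4.0 * 47 = $310200.00

$310200.00


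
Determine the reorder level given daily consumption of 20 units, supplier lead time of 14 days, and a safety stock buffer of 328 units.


Formula: ROP = (Daily Demand * Lead Time) + Safety Stock
Demand during lead time = 20 * 14 = 280 units
ROP = 280 + 328 = 608 units

608 units


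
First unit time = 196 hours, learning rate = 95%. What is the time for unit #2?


Formula: T_n = T_1 * (learning_rate)^(log2(n)) where learning_rate = rate/100
Doublings = log2(2) = 1
T_n = 196 * 0.95^1
T_n = 196 * 0.95 = 186.2 hours

186.2 hours


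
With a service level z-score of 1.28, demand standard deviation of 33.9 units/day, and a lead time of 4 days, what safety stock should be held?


Formula: SS = z * sigma_d * sqrt(LT)
sqrt(LT) = sqrt(4) = 2.0
SS = 1.28 * 33.9 * 2.0
SS = 86.8 units

86.8 units


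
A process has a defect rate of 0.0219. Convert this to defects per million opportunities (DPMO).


DPMO = defect_rate * 1000000 = 0.0219 * 1000000

21900


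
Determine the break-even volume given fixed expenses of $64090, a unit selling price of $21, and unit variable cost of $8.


Formula: BEQ = Fixed Costs / (Price - Variable Cost)
Contribution margin = $21 - $8 = $13/unit
BEQ = ceil($64090 / $13/unit) = ceil(4930.0) = 4930 units

4930 units


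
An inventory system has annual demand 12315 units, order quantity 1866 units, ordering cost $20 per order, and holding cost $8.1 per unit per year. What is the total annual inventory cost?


TC = 12315/1866 * 20 + 1866/2 * 8.1

$7689.29


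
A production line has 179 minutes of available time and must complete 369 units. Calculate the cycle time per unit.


Formula: CT = Available Time / Number of Units
CT = 179 min / 369 units
CT = 0.49 min/unit

0.49 min/unit


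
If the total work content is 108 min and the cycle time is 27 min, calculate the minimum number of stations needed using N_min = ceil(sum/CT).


Formula: N_min = ceil(Sum of Task Times / Cycle Time)
N_min = ceil(108 min / 27 min) = ceil(4.0)
N_min = 4 stations

4


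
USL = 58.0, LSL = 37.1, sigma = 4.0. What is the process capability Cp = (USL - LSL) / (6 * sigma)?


Cp = (58.0 - 37.1) / (6 * 4.0)

0.87


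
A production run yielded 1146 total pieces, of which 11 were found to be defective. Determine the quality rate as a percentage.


Formula: Quality Rate = Good Pieces / Total Pieces * 100
Good pieces = 1146 - 11 = 1135
QR = 1135 / 1146 * 100 = 99.0%

99.0%


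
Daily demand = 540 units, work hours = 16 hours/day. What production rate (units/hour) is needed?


Formula: Production Rate = Daily Demand / Available Hours
Rate = 540 units/day / 16 hours/day
Rate = 33.8 units/hour

33.8 units/hour


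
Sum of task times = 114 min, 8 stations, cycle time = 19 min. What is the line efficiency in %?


Formula: Efficiency = Sum of Task Times / (N_stations * CT) * 100
Total station capacity = 8 stations * 19 min = 152 min
Efficiency = 114 / 152 * 100 = 75.0%

75.0%


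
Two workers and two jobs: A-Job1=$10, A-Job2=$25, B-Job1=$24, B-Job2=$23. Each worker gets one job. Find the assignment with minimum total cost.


Option 1: A->1 + B->2 = $10 + $23 = $33
Option 2: A->2 + B->1 = $25 + $24 = $49
Min cost = min($33, $49) = $33

$33


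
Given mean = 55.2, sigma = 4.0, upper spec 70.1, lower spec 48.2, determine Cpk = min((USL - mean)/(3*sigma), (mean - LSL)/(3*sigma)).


Cpu = (70.1 - 55.2) / (3 * 4.0) = 1.24
Cpl = (55.2 - 48.2) / (3 * 4.0) = 0.58
Cpk = min(1.24, 0.58) = 0.58

0.58


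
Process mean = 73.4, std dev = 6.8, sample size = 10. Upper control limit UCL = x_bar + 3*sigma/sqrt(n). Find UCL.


UCL = 73.4 + 3 * 6.8 / sqrt(10)

79.85


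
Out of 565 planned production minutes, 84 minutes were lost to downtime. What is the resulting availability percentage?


Formula: Availability = (Planned Time - Downtime) / Planned Time * 100
Uptime = 565 - 84 = 481 min
Availability = 481 / 565 * 100 = 85.1%

85.1%


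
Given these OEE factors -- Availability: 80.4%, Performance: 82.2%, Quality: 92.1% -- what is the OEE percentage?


Formula: OEE = Availability * Performance * Quality / 10000
A * P = 80.4% * 82.2% / 100 = 66.09%
OEE = 66.09% * 92.1% / 100 = 60.9%

60.9%


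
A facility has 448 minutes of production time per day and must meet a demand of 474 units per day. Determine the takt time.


Formula: Takt Time = Available Production Time / Customer Demand
Takt = 448 min/day / 474 units/day
Takt = 0.95 min/unit

0.95 min/unit


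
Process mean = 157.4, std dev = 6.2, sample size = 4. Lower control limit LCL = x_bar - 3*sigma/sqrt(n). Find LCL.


LCL = 157.4 - 3 * 6.2 / sqrt(4)

148.1


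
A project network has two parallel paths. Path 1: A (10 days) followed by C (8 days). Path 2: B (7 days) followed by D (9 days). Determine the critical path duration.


Path 1 = 10 + 8 = 18 days
Path 2 = 7 + 9 = 16 days
Duration = max(18, 16) = 18 days

18 days


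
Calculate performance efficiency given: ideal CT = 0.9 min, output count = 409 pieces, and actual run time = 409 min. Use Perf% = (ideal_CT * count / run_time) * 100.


Formula: Performance = (Ideal CT * Total Count) / Run Time * 100
Ideal output time = 0.9 * 409 = 368.1 min
Performance = 368.1 / 409 * 100 = 90.0%

90.0%


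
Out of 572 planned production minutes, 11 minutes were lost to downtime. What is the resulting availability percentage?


Formula: Availability = (Planned Time - Downtime) / Planned Time * 100
Uptime = 572 - 11 = 561 min
Availability = 561 / 572 * 100 = 98.1%

98.1%


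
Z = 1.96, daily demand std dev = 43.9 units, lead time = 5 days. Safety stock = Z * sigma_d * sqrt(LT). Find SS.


Formula: SS = z * sigma_d * sqrt(LT)
sqrt(LT) = sqrt(5) = 2.2361
SS = 1.96 * 43.9 * 2.2361
SS = 192.4 units

192.4 units


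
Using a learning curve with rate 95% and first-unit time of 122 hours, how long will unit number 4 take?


Formula: T_n = T_1 * (learning_rate)^(log2(n)) where learning_rate = rate/100
Doublings = log2(4) = 2
T_n = 122 * 0.95^2
T_n = 122 * 0.9025 = 110.1 hours

110.1 hours


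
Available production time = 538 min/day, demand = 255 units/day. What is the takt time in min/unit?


Formula: Takt Time = Available Production Time / Customer Demand
Takt = 538 min/day / 255 units/day
Takt = 2.11 min/unit

2.11 min/unit


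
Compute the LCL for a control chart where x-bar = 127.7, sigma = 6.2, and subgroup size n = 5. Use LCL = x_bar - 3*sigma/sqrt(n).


LCL = 127.7 - 3 * 6.2 / sqrt(5)

119.38


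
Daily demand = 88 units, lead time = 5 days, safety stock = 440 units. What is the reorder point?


Formula: ROP = (Daily Demand * Lead Time) + Safety Stock
Demand during lead time = 88 * 5 = 440 units
ROP = 440 + 440 = 880 units

880 units


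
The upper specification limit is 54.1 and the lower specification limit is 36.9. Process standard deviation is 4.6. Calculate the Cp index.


Cp = (54.1 - 36.9) / (6 * 4.6)

0.62


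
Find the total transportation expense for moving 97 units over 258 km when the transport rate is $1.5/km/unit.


TC = dist * cost * units = 258 * 1.5 * 97 = $37539.00

$37539.00


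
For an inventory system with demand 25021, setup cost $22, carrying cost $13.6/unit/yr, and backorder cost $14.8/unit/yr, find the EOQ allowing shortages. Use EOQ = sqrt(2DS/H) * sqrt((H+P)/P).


Formula: EOQ* = sqrt(2DS/H) * sqrt((H+P)/P)
Base EOQ = sqrt(2*25021*22/13.6) = 284.52 units
Correction = sqrt((13.6+14.8)/14.8) = 1.38525
EOQ* = 284.52 * 1.38525 = 394.1 units

394.1 units


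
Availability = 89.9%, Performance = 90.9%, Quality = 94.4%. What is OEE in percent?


Formula: OEE = Availability * Performance * Quality / 10000
A * P = 89.9% * 90.9% / 100 = 81.72%
OEE = 81.72% * 94.4% / 100 = 77.1%

77.1%


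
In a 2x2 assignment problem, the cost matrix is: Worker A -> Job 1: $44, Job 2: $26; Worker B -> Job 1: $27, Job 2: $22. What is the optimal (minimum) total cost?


Option 1: A->1 + B->2 = $44 + $22 = $66
Option 2: A->2 + B->1 = $26 + $27 = $53
Min cost = min($66, $53) = $53

$53


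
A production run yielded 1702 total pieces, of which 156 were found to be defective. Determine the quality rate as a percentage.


Formula: Quality Rate = Good Pieces / Total Pieces * 100
Good pieces = 1702 - 156 = 1546
QR = 1546 / 1702 * 100 = 90.8%

90.8%


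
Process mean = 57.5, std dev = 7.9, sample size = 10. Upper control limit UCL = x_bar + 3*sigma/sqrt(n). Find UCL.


UCL = 57.5 + 3 * 7.9 / sqrt(10)

64.99


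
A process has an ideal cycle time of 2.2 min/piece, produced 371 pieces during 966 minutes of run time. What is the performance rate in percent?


Formula: Performance = (Ideal CT * Total Count) / Run Time * 100
Ideal output time = 2.2 * 371 = 816.2 min
Performance = 816.2 / 966 * 100 = 84.5%

84.5%


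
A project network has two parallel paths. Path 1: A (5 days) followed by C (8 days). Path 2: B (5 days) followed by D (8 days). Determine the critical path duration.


Path 1 = 5 + 8 = 13 days
Path 2 = 5 + 8 = 13 days
Duration = max(13, 13) = 13 days

13 days


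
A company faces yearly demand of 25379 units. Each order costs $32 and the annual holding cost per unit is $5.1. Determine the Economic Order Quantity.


Formula: EOQ = sqrt(2 * D * S / H)
Numerator: 2 * 25379 * 32 = 1624256
2DS/H = 1624256 / 5.1 = 318481.6
EOQ = sqrt(318481.6) = 564.3 units

564.3 units


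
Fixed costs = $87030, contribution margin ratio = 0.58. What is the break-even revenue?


Formula: BER = Fixed Costs / Contribution Margin Ratio
BER = $87030 / 0.58
BER = $150051.72 (to the nearest cent)

$150051.72


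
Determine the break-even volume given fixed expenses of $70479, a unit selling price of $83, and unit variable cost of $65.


Formula: BEQ = Fixed Costs / (Price - Variable Cost)
Contribution margin = $83 - $65 = $18/unit
BEQ = ceil($70479 / $18/unit) = ceil(3915.5) = 3916 units

3916 units


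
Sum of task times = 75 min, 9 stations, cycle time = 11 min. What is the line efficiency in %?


Formula: Efficiency = Sum of Task Times / (N_stations * CT) * 100
Total station capacity = 9 stations * 11 min = 99 min
Efficiency = 75 / 99 * 100 = 75.8%

75.8%


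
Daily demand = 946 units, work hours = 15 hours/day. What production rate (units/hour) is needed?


Formula: Production Rate = Daily Demand / Available Hours
Rate = 946 units/day / 15 hours/day
Rate = 63.1 units/hour

63.1 units/hour


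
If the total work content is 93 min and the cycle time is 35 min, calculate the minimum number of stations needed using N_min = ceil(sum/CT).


Formula: N_min = ceil(Sum of Task Times / Cycle Time)
N_min = ceil(93 min / 35 min) = ceil(2.6571)
N_min = 3 stations

3


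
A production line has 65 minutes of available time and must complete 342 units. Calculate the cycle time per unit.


Formula: CT = Available Time / Number of Units
CT = 65 min / 342 units
CT = 0.19 min/unit

0.19 min/unit


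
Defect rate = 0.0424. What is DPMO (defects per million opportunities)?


DPMO = defect_rate * 1000000 = 0.0424 * 1000000

42400


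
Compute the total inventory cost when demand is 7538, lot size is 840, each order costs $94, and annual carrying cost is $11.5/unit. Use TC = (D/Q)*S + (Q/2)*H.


TC = 7538/840 * 94 + 840/2 * 11.5

$5673.54


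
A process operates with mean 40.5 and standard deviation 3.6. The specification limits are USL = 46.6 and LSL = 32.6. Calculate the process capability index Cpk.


Cpu = (46.6 - 40.5) / (3 * 3.6) = 0.56
Cpl = (40.5 - 32.6) / (3 * 3.6) = 0.73
Cpk = min(0.56, 0.73) = 0.56

0.56


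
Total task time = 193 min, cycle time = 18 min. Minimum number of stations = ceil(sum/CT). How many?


Formula: N_min = ceil(Sum of Task Times / Cycle Time)
N_min = ceil(193 min / 18 min) = ceil(10.7222)
N_min = 11 stations

11


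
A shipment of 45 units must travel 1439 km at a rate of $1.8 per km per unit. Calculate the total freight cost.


TC = dist * cost * units = 1439 * 1.8 * 45 = $116559.00

$116559.00


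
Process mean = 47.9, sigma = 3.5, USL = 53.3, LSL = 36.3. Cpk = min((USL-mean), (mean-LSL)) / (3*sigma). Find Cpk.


Cpu = (53.3 - 47.9) / (3 * 3.5) = 0.51
Cpl = (47.9 - 36.3) / (3 * 3.5) = 1.1
Cpk = min(0.51, 1.1) = 0.51

0.51


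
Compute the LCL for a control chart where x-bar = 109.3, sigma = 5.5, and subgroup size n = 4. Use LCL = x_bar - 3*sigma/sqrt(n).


LCL = 109.3 - 3 * 5.5 / sqrt(4)

101.05


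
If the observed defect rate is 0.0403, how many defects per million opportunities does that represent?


DPMO = defect_rate * 1000000 = 0.0403 * 1000000

40300


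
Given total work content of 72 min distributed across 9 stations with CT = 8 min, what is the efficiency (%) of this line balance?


Formula: Efficiency = Sum of Task Times / (N_stations * CT) * 100
Total station capacity = 9 stations * 8 min = 72 min
Efficiency = 72 / 72 * 100 = 100.0%

100.0%


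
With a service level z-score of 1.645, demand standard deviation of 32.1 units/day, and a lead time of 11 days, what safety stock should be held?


Formula: SS = z * sigma_d * sqrt(LT)
sqrt(LT) = sqrt(11) = 3.3166
SS = 1.645 * 32.1 * 3.3166
SS = 175.1 units

175.1 units


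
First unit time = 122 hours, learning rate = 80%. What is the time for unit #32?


Formula: T_n = T_1 * (learning_rate)^(log2(n)) where learning_rate = rate/100
Doublings = log2(32) = 5
T_n = 122 * 0.8^5
T_n = 122 * 0.3277 = 40.0 hours

40.0 hours


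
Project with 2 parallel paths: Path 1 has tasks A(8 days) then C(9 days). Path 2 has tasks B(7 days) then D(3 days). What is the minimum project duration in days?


Path 1 = 8 + 9 = 17 days
Path 2 = 7 + 3 = 10 days
Duration = max(17, 10) = 17 days

17 days


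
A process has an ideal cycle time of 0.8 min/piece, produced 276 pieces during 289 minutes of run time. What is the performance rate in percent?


Formula: Performance = (Ideal CT * Total Count) / Run Time * 100
Ideal output time = 0.8 * 276 = 220.8 min
Performance = 220.8 / 289 * 100 = 76.4%

76.4%


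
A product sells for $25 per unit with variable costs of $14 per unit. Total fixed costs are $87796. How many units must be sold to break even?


Formula: BEQ = Fixed Costs / (Price - Variable Cost)
Contribution margin = $25 - $14 = $11/unit
BEQ = ceil($87796 / $11/unit) = ceil(7981.45) = 7982 units

7982 units


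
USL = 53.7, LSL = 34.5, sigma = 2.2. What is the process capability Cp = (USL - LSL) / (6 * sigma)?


Cp = (53.7 - 34.5) / (6 * 2.2)

1.45


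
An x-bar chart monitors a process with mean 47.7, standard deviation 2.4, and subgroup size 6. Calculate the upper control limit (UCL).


UCL = 47.7 + 3 * 2.4 / sqrt(6)

50.64


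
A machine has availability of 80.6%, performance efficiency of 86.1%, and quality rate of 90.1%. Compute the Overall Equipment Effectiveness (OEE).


Formula: OEE = Availability * Performance * Quality / 10000
A * P = 80.6% * 86.1% / 100 = 69.4%
OEE = 69.4% * 90.1% / 100 = 62.5%

62.5%


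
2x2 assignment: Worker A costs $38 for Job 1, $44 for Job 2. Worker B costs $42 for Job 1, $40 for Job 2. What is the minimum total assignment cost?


Option 1: A->1 + B->2 = $38 + $40 = $78
Option 2: A->2 + B->1 = $44 + $42 = $86
Min cost = min($78, $86) = $78

$78


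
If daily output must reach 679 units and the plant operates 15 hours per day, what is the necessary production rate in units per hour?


Formula: Production Rate = Daily Demand / Available Hours
Rate = 679 units/day / 15 hours/day
Rate = 45.3 units/hour

45.3 units/hour


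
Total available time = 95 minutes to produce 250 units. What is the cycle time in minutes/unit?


Formula: CT = Available Time / Number of Units
CT = 95 min / 250 units
CT = 0.38 min/unit

0.38 min/unit


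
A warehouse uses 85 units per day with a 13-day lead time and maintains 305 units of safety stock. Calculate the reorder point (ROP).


Formula: ROP = (Daily Demand * Lead Time) + Safety Stock
Demand during lead time = 85 * 13 = 1105 units
ROP = 1105 + 305 = 1410 units

1410 units


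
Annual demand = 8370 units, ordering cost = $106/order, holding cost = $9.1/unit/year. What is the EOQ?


Formula: EOQ = sqrt(2 * D * S / H)
Numerator: 2 * 8370 * 106 = 1774440
2DS/H = 1774440 / 9.1 = 194993.4
EOQ = sqrt(194993.4) = 441.6 units

441.6 units


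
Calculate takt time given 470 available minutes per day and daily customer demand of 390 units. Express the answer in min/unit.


Formula: Takt Time = Available Production Time / Customer Demand
Takt = 470 min/day / 390 units/day
Takt = 1.21 min/unit

1.21 min/unit


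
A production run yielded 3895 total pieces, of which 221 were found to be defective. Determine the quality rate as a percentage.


Formula: Quality Rate = Good Pieces / Total Pieces * 100
Good pieces = 3895 - 221 = 3674
QR = 3674 / 3895 * 100 = 94.3%

94.3%


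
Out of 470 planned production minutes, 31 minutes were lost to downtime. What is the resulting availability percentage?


Formula: Availability = (Planned Time - Downtime) / Planned Time * 100
Uptime = 470 - 31 = 439 min
Availability = 439 / 470 * 100 = 93.4%

93.4%


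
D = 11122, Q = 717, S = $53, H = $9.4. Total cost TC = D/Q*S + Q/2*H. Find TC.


TC = 11122/717 * 53 + 717/2 * 9.4

$4192.03


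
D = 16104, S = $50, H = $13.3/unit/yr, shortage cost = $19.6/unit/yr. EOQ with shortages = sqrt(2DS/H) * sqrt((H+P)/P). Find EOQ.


Formula: EOQ* = sqrt(2DS/H) * sqrt((H+P)/P)
Base EOQ = sqrt(2*16104*50/13.3) = 347.97 units
Correction = sqrt((13.3+19.6)/19.6) = 1.2956
EOQ* = 347.97 * 1.2956 = 450.8 units

450.8 units


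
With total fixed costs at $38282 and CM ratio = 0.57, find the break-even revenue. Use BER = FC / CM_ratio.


Formula: BER = Fixed Costs / Contribution Margin Ratio
BER = $38282 / 0.57
BER = $67161.40 (to the nearest cent)

$67161.40


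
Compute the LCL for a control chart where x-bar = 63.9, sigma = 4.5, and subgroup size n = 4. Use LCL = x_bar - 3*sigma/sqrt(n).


LCL = 63.9 - 3 * 4.5 / sqrt(4)

57.15


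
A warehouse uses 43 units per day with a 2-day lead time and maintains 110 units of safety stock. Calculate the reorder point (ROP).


Formula: ROP = (Daily Demand * Lead Time) + Safety Stock
Demand during lead time = 43 * 2 = 86 units
ROP = 86 + 110 = 196 units

196 units


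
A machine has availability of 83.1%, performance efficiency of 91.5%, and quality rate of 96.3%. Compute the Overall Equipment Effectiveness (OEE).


Formula: OEE = Availability * Performance * Quality / 10000
A * P = 83.1% * 91.5% / 100 = 76.04%
OEE = 76.04% * 96.3% / 100 = 73.2%

73.2%


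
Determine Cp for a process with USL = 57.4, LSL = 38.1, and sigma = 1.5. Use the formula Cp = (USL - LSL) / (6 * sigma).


Cp = (57.4 - 38.1) / (6 * 1.5)

2.14


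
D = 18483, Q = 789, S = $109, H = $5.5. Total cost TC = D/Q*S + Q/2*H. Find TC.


TC = 18483/789 * 109 + 789/2 * 5.5

$4723.17


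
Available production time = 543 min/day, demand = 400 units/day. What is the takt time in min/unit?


Formula: Takt Time = Available Production Time / Customer Demand
Takt = 543 min/day / 400 units/day
Takt = 1.36 min/unit

1.36 min/unit


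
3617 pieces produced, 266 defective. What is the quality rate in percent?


Formula: Quality Rate = Good Pieces / Total Pieces * 100
Good pieces = 3617 - 266 = 3351
QR = 3351 / 3617 * 100 = 92.6%

92.6%


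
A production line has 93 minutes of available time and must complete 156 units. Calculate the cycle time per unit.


Formula: CT = Available Time / Number of Units
CT = 93 min / 156 units
CT = 0.6 min/unit

0.6 min/unit


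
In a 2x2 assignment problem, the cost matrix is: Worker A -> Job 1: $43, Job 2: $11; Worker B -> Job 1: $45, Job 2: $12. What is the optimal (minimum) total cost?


Option 1: A->1 + B->2 = $43 + $12 = $55
Option 2: A->2 + B->1 = $11 + $45 = $56
Min cost = min($55, $56) = $55

$55


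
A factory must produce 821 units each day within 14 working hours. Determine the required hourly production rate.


Formula: Production Rate = Daily Demand / Available Hours
Rate = 821 units/day / 14 hours/day
Rate = 58.6 units/hour

58.6 units/hour


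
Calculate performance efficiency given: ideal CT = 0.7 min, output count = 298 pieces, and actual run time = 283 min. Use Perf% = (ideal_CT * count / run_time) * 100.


Formula: Performance = (Ideal CT * Total Count) / Run Time * 100
Ideal output time = 0.7 * 298 = 208.6 min
Performance = 208.6 / 283 * 100 = 73.7%

73.7%


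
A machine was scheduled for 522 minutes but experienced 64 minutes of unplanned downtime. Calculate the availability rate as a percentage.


Formula: Availability = (Planned Time - Downtime) / Planned Time * 100
Uptime = 522 - 64 = 458 min
Availability = 458 / 522 * 100 = 87.7%

87.7%


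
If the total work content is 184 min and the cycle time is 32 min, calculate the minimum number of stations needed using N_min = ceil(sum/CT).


Formula: N_min = ceil(Sum of Task Times / Cycle Time)
N_min = ceil(184 min / 32 min) = ceil(5.75)
N_min = 6 stations

6


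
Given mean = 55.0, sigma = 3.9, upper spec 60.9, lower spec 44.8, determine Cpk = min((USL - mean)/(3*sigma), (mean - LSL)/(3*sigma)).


Cpu = (60.9 - 55.0) / (3 * 3.9) = 0.5
Cpl = (55.0 - 44.8) / (3 * 3.9) = 0.87
Cpk = min(0.5, 0.87) = 0.5

0.5


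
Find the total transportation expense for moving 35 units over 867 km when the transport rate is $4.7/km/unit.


TC = dist * cost * units = 867 * 4.7 * 35 = $142621.50

$142621.50


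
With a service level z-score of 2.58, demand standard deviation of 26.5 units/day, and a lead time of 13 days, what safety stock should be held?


Formula: SS = z * sigma_d * sqrt(LT)
sqrt(LT) = sqrt(13) = 3.6056
SS = 2.58 * 26.5 * 3.6056
SS = 246.5 units

246.5 units


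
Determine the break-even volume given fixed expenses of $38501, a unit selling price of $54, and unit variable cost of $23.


Formula: BEQ = Fixed Costs / (Price - Variable Cost)
Contribution margin = $54 - $23 = $31/unit
BEQ = ceil($38501 / $31/unit) = ceil(1241.97) = 1242 units

1242 units


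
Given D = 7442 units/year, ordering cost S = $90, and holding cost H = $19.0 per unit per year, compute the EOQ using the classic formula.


Formula: EOQ = sqrt(2 * D * S / H)
Numerator: 2 * 7442 * 90 = 1339560
2DS/H = 1339560 / 19.0 = 70503.2
EOQ = sqrt(70503.2) = 265.5 units

265.5 units


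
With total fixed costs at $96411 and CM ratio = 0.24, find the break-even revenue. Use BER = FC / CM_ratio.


Formula: BER = Fixed Costs / Contribution Margin Ratio
BER = $96411 / 0.24
BER = $401712.50 (to the nearest cent)

$401712.50


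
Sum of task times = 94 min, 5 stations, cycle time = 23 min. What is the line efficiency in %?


Formula: Efficiency = Sum of Task Times / (N_stations * CT) * 100
Total station capacity = 5 stations * 23 min = 115 min
Efficiency = 94 / 115 * 100 = 81.7%

81.7%


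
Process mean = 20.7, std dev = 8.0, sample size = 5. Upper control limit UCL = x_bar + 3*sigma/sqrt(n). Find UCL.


UCL = 20.7 + 3 * 8.0 / sqrt(5)

31.43


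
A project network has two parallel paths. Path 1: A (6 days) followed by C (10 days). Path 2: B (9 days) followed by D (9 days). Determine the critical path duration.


Path 1 = 6 + 10 = 16 days
Path 2 = 9 + 9 = 18 days
Duration = max(16, 18) = 18 days

18 days
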